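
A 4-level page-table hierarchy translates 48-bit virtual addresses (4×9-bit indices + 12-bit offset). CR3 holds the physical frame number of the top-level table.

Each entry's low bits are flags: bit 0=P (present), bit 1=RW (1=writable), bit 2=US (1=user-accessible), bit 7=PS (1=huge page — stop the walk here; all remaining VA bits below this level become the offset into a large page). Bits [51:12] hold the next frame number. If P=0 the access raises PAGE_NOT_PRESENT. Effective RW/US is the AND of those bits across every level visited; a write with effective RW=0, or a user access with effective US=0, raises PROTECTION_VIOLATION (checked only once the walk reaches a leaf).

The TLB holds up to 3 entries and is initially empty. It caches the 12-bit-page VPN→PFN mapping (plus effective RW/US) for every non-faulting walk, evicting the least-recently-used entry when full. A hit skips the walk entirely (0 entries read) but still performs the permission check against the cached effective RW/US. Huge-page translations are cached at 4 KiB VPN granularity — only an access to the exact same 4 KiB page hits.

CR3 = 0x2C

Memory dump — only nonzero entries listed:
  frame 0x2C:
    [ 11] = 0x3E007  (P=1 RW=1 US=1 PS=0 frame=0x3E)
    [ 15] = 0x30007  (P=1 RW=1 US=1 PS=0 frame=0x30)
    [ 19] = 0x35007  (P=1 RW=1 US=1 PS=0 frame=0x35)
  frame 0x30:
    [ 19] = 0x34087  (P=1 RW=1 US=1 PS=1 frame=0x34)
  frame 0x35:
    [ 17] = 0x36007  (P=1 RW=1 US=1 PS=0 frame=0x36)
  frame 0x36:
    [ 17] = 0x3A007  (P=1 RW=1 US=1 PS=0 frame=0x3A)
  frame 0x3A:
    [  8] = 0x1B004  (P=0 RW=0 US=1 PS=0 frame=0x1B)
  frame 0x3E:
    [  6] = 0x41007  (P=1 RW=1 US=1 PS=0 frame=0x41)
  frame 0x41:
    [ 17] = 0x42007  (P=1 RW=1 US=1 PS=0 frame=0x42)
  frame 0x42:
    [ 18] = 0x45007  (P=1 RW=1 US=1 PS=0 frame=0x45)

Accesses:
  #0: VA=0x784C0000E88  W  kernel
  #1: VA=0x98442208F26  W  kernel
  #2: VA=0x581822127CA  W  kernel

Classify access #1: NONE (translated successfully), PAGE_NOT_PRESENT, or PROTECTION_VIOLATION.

Per-access translation:
#0 VA=0x784C0000E88 (w,kernel):
  lvl0: tbl 0x2C, slot 15 ⇒ 0x30007 (P1/RW1/US1/PS0)
  lvl1: tbl 0x30, slot 19 ⇒ 0x34087 (P1/RW1/US1/PS1)
  → PA=0x34E88 (huge @L1)  (2 entries read)
#1 VA=0x98442208F26 (w,kernel):
  lvl0: tbl 0x2C, slot 19 ⇒ 0x35007 (P1/RW1/US1/PS0)
  lvl1: tbl 0x35, slot 17 ⇒ 0x36007 (P1/RW1/US1/PS0)
  lvl2: tbl 0x36, slot 17 ⇒ 0x3A007 (P1/RW1/US1/PS0)
  lvl3: tbl 0x3A, slot 8 ⇒ 0x1B004 (P0/RW0/US1/PS0)
  → PAGE_NOT_PRESENT  (4 entries read)
#2 VA=0x581822127CA (w,kernel):
  lvl0: tbl 0x2C, slot 11 ⇒ 0x3E007 (P1/RW1/US1/PS0)
  lvl1: tbl 0x3E, slot 6 ⇒ 0x41007 (P1/RW1/US1/PS0)
  lvl2: tbl 0x41, slot 17 ⇒ 0x42007 (P1/RW1/US1/PS0)
  lvl3: tbl 0x42, slot 18 ⇒ 0x45007 (P1/RW1/US1/PS0)
  → PA=0x457CA  (4 entries read)

Access #1 fault: PAGE_NOT_PRESENT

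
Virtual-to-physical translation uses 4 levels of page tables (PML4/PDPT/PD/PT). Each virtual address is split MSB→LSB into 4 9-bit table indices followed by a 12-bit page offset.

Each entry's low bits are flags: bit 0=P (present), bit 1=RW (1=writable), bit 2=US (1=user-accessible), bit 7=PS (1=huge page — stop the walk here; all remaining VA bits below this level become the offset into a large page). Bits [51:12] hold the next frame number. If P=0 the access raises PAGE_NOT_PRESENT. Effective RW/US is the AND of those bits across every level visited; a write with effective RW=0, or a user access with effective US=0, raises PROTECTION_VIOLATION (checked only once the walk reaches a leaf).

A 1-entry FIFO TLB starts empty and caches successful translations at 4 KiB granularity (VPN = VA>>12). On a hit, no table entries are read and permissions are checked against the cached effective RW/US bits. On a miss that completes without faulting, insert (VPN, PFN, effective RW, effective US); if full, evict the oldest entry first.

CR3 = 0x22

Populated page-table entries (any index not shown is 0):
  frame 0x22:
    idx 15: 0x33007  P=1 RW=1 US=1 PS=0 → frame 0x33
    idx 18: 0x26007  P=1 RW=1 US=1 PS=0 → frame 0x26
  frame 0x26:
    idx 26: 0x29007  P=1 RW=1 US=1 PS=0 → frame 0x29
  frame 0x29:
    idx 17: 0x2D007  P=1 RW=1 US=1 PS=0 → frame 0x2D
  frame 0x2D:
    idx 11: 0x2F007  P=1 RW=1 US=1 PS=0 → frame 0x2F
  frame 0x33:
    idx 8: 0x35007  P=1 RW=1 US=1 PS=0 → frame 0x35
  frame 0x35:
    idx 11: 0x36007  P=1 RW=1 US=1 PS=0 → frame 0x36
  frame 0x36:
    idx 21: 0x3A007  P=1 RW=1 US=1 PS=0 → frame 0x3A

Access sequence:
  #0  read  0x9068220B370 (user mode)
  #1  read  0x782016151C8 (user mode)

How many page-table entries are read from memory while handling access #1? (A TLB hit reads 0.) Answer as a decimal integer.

Trace:
#0 VA=0x9068220B370 (r,user):
  L0: frame=0x22 idx=18 entry=0x26007 [P=1 RW=1 US=1 PS=0]
  L1: frame=0x26 idx=26 entry=0x29007 [P=1 RW=1 US=1 PS=0]
  L2: frame=0x29 idx=17 entry=0x2D007 [P=1 RW=1 US=1 PS=0]
  L3: frame=0x2D idx=11 entry=0x2F007 [P=1 RW=1 US=1 PS=0]
  ⇒ phys 0x2F370  [4 reads]
#1 VA=0x782016151C8 (r,user):
  L0: frame=0x22 idx=15 entry=0x33007 [P=1 RW=1 US=1 PS=0]
  L1: frame=0x33 idx=8 entry=0x35007 [P=1 RW=1 US=1 PS=0]
  L2: frame=0x35 idx=11 entry=0x36007 [P=1 RW=1 US=1 PS=0]
  L3: frame=0x36 idx=21 entry=0x3A007 [P=1 RW=1 US=1 PS=0]
  ⇒ phys 0x3A1C8  [4 reads]

Entries read for #1: 4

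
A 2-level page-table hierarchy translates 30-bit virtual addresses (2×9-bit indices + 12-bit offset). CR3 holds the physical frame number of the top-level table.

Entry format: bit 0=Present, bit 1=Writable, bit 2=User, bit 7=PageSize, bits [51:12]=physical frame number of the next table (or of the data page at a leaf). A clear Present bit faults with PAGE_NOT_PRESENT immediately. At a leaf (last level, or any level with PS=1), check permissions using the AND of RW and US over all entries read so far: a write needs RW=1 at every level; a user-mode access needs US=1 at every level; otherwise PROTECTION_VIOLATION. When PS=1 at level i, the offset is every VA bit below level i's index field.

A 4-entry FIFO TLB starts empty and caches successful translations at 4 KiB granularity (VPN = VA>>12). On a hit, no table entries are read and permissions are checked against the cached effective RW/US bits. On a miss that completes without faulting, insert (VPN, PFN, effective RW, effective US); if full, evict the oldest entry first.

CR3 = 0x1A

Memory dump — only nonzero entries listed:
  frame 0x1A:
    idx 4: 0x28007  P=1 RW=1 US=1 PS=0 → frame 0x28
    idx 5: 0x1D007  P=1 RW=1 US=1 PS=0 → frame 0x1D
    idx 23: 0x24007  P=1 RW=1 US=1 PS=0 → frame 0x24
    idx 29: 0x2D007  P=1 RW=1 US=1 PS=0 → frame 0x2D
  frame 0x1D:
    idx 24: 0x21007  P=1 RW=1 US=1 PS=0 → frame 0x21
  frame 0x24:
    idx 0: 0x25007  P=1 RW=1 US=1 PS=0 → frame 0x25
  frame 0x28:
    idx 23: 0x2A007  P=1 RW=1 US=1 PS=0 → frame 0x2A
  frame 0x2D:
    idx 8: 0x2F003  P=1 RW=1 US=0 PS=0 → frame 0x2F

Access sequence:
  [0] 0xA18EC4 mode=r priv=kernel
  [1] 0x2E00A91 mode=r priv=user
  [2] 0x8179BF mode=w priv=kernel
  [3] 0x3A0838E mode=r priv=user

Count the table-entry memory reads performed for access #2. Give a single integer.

Per-access translation:
#0 VA=0xA18EC4 (r,kernel):
  L0 @0x1A[5] → 0x1D007  P=1,RW=1,US=1,PS=0
  L1 @0x1D[24] → 0x21007  P=1,RW=1,US=1,PS=0
  → PA=0x21EC4  (2 entries read)
#1 VA=0x2E00A91 (r,user):
  L0 @0x1A[23] → 0x24007  P=1,RW=1,US=1,PS=0
  L1 @0x24[0] → 0x25007  P=1,RW=1,US=1,PS=0
  → PA=0x25A91  (2 entries read)
#2 VA=0x8179BF (w,kernel):
  L0 @0x1A[4] → 0x28007  P=1,RW=1,US=1,PS=0
  L1 @0x28[23] → 0x2A007  P=1,RW=1,US=1,PS=0
  → PA=0x2A9BF  (2 entries read)
#3 VA=0x3A0838E (r,user):
  L0 @0x1A[29] → 0x2D007  P=1,RW=1,US=1,PS=0
  L1 @0x2D[8] → 0x2F003  P=1,RW=1,US=0,PS=0
  ✗ PROTECTION_VIOLATION  [2 reads]

Entries read for #2: 2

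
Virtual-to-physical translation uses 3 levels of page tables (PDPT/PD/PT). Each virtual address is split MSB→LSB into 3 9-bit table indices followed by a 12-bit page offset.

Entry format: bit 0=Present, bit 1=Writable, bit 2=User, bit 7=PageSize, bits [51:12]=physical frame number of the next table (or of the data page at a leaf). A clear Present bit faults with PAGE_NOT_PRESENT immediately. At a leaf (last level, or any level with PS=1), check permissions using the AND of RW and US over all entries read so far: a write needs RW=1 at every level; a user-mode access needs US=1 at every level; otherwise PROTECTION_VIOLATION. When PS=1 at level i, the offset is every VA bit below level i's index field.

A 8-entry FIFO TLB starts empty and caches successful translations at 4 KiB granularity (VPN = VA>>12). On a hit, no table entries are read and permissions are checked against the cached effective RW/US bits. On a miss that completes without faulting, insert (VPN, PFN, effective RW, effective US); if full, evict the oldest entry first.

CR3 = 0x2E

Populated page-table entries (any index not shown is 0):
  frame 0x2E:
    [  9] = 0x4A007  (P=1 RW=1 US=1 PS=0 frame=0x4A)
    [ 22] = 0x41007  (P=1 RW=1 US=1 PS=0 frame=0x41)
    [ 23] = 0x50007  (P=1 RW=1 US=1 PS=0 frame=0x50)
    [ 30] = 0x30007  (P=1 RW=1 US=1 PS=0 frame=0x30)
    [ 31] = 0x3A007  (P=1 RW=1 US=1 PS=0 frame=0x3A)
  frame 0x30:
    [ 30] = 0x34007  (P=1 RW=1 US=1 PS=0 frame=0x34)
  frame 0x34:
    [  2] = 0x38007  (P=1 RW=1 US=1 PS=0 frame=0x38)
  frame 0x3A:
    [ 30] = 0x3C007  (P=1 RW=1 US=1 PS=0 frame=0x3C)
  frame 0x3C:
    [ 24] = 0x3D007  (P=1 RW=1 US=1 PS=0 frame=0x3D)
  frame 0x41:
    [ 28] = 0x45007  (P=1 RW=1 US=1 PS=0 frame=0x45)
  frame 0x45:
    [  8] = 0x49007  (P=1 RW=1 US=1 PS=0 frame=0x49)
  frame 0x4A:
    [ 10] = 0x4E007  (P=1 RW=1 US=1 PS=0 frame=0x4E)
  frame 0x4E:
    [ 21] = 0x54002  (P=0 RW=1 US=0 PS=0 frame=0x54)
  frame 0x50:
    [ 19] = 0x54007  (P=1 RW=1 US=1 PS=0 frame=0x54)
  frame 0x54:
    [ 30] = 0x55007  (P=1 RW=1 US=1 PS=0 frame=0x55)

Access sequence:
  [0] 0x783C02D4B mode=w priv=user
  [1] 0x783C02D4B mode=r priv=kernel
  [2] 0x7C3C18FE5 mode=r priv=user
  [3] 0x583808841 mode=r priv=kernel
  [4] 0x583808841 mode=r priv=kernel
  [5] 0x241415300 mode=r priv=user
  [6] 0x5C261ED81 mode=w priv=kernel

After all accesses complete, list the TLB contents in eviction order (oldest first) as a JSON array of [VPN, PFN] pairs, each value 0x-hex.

Trace:
#0 VA=0x783C02D4B (w,user):
  [0] read 0x2E idx=30: raw=0x30007 flags P=1 W=1 U=1 S=0
  [1] read 0x30 idx=30: raw=0x34007 flags P=1 W=1 U=1 S=0
  [2] read 0x34 idx=2: raw=0x38007 flags P=1 W=1 U=1 S=0
  ⇒ phys 0x38D4B  [3 reads]
#1 VA=0x783C02D4B (r,kernel):
  TLB hit vpn=0x783C02 → PA=0x38D4B
#2 VA=0x7C3C18FE5 (r,user):
  [0] read 0x2E idx=31: raw=0x3A007 flags P=1 W=1 U=1 S=0
  [1] read 0x3A idx=30: raw=0x3C007 flags P=1 W=1 U=1 S=0
  [2] read 0x3C idx=24: raw=0x3D007 flags P=1 W=1 U=1 S=0
  ⇒ phys 0x3DFE5  [3 reads]
#3 VA=0x583808841 (r,kernel):
  [0] read 0x2E idx=22: raw=0x41007 flags P=1 W=1 U=1 S=0
  [1] read 0x41 idx=28: raw=0x45007 flags P=1 W=1 U=1 S=0
  [2] read 0x45 idx=8: raw=0x49007 flags P=1 W=1 U=1 S=0
  ⇒ phys 0x49841  [3 reads]
#4 VA=0x583808841 (r,kernel):
  TLB hit vpn=0x583808 → PA=0x49841
#5 VA=0x241415300 (r,user):
  [0] read 0x2E idx=9: raw=0x4A007 flags P=1 W=1 U=1 S=0
  [1] read 0x4A idx=10: raw=0x4E007 flags P=1 W=1 U=1 S=0
  [2] read 0x4E idx=21: raw=0x54002 flags P=0 W=1 U=0 S=0
  ✗ PAGE_NOT_PRESENT  [3 reads]
#6 VA=0x5C261ED81 (w,kernel):
  [0] read 0x2E idx=23: raw=0x50007 flags P=1 W=1 U=1 S=0
  [1] read 0x50 idx=19: raw=0x54007 flags P=1 W=1 U=1 S=0
  [2] read 0x54 idx=30: raw=0x55007 flags P=1 W=1 U=1 S=0
  ⇒ phys 0x55D81  [3 reads]

TLB: [["0x783C02", "0x38"], ["0x7C3C18", "0x3D"], ["0x583808", "0x49"], ["0x5C261E", "0x55"]]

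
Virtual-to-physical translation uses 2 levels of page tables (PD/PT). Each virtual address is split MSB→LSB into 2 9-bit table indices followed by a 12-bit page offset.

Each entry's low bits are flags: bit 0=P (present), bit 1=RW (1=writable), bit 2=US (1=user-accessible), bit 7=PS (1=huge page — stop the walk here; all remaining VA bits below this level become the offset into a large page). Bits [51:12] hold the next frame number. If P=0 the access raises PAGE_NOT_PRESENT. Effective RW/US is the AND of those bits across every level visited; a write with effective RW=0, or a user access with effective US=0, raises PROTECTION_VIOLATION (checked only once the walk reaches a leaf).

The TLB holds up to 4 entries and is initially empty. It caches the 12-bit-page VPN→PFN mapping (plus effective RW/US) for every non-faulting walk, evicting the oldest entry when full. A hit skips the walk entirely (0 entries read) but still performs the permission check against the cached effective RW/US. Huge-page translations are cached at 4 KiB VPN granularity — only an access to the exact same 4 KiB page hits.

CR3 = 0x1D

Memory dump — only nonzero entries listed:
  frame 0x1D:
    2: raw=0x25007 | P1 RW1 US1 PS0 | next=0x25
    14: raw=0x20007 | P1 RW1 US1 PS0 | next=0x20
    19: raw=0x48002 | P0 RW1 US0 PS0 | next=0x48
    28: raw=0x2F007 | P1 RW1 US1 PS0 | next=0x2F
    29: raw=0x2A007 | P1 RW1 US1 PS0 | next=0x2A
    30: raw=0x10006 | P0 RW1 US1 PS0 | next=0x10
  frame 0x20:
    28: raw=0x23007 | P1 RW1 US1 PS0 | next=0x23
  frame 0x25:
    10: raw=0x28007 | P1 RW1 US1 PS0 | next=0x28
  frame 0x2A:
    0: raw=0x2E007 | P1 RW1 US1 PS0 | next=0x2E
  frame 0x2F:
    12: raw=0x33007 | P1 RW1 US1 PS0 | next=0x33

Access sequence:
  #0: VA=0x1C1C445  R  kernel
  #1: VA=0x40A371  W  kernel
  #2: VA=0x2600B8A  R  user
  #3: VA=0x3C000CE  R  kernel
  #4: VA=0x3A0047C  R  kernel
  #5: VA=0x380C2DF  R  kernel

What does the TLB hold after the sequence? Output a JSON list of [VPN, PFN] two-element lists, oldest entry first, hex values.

Per-access translation:
#0 VA=0x1C1C445 (r,kernel):
  [0] read 0x1D idx=14: raw=0x20007 flags P=1 W=1 U=1 S=0
  [1] read 0x20 idx=28: raw=0x23007 flags P=1 W=1 U=1 S=0
  ⇒ phys 0x23445  [2 reads]
#1 VA=0x40A371 (w,kernel):
  [0] read 0x1D idx=2: raw=0x25007 flags P=1 W=1 U=1 S=0
  [1] read 0x25 idx=10: raw=0x28007 flags P=1 W=1 U=1 S=0
  ⇒ phys 0x28371  [2 reads]
#2 VA=0x2600B8A (r,user):
  [0] read 0x1D idx=19: raw=0x48002 flags P=0 W=1 U=0 S=0
  ✗ PAGE_NOT_PRESENT  [1 reads]
#3 VA=0x3C000CE (r,kernel):
  [0] read 0x1D idx=30: raw=0x10006 flags P=0 W=1 U=1 S=0
  ✗ PAGE_NOT_PRESENT  [1 reads]
#4 VA=0x3A0047C (r,kernel):
  [0] read 0x1D idx=29: raw=0x2A007 flags P=1 W=1 U=1 S=0
  [1] read 0x2A idx=0: raw=0x2E007 flags P=1 W=1 U=1 S=0
  ⇒ phys 0x2E47C  [2 reads]
#5 VA=0x380C2DF (r,kernel):
  [0] read 0x1D idx=28: raw=0x2F007 flags P=1 W=1 U=1 S=0
  [1] read 0x2F idx=12: raw=0x33007 flags P=1 W=1 U=1 S=0
  ⇒ phys 0x332DF  [2 reads]

TLB: [["0x1C1C", "0x23"], ["0x40A", "0x28"], ["0x3A00", "0x2E"], ["0x380C", "0x33"]]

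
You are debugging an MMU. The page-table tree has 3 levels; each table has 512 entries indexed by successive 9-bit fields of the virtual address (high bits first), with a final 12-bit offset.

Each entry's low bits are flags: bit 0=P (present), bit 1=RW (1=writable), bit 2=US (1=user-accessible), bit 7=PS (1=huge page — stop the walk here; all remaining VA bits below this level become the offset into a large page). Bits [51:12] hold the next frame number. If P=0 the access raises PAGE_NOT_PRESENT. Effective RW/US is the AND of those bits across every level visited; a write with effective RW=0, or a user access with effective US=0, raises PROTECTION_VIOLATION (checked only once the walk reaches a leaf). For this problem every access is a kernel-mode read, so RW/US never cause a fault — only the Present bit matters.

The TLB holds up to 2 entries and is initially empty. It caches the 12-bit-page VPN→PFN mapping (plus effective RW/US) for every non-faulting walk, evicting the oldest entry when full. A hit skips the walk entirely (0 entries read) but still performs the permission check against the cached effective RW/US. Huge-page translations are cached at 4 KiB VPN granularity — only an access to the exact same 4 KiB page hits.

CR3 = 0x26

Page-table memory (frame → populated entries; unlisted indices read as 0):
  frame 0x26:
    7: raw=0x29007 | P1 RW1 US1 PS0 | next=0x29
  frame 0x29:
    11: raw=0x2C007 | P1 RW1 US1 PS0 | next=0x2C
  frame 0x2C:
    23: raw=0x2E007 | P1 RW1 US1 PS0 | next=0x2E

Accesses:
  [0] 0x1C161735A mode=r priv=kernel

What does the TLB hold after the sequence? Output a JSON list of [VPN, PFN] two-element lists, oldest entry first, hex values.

Per-access translation:
#0 VA=0x1C161735A (r,kernel):
  lvl0: tbl 0x26, slot 7 ⇒ 0x29007 (P1/RW1/US1/PS0)
  lvl1: tbl 0x29, slot 11 ⇒ 0x2C007 (P1/RW1/US1/PS0)
  lvl2: tbl 0x2C, slot 23 ⇒ 0x2E007 (P1/RW1/US1/PS0)
  ✓ 0x2E35A  — 3 lookups

TLB: [["0x1C1617", "0x2E"]]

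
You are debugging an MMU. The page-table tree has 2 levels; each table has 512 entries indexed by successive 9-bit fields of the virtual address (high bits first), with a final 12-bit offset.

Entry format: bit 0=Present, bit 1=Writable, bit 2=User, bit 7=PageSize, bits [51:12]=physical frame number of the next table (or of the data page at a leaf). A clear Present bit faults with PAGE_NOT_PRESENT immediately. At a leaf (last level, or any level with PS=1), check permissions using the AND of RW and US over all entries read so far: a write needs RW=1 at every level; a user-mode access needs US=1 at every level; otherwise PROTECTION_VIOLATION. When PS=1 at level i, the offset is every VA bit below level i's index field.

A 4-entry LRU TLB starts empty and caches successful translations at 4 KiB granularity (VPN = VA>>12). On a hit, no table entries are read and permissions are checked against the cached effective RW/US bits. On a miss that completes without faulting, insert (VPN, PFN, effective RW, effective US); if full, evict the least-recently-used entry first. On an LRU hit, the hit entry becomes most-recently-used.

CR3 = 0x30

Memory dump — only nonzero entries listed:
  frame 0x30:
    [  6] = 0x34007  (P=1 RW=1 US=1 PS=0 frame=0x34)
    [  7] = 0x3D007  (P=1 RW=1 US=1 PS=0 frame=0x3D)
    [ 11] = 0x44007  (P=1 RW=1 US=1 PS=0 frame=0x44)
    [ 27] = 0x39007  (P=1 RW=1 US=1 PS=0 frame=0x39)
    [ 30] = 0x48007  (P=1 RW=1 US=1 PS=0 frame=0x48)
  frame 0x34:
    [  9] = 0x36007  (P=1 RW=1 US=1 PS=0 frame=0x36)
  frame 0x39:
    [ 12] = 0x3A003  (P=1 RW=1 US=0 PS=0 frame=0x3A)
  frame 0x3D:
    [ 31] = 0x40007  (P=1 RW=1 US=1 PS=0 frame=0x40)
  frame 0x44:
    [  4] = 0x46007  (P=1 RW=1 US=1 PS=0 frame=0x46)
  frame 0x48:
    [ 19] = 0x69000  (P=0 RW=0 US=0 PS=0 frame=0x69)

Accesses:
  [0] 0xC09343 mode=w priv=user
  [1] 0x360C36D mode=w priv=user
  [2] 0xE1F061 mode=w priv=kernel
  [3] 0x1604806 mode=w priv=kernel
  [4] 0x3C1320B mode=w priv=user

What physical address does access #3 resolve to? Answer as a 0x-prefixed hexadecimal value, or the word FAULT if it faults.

Trace:
#0 VA=0xC09343 (w,user):
  L0 @0x30[6] → 0x34007  P=1,RW=1,US=1,PS=0
  L1 @0x34[9] → 0x36007  P=1,RW=1,US=1,PS=0
  → PA=0x36343  (2 entries read)
#1 VA=0x360C36D (w,user):
  L0 @0x30[27] → 0x39007  P=1,RW=1,US=1,PS=0
  L1 @0x39[12] → 0x3A003  P=1,RW=1,US=0,PS=0
  ✗ PROTECTION_VIOLATION  [2 reads]
#2 VA=0xE1F061 (w,kernel):
  L0 @0x30[7] → 0x3D007  P=1,RW=1,US=1,PS=0
  L1 @0x3D[31] → 0x40007  P=1,RW=1,US=1,PS=0
  → PA=0x40061  (2 entries read)
#3 VA=0x1604806 (w,kernel):
  L0 @0x30[11] → 0x44007  P=1,RW=1,US=1,PS=0
  L1 @0x44[4] → 0x46007  P=1,RW=1,US=1,PS=0
  → PA=0x46806  (2 entries read)
#4 VA=0x3C1320B (w,user):
  L0 @0x30[30] → 0x48007  P=1,RW=1,US=1,PS=0
  L1 @0x48[19] → 0x69000  P=0,RW=0,US=0,PS=0
  ✗ PAGE_NOT_PRESENT  [2 reads]

Access #3 PA: 0x46806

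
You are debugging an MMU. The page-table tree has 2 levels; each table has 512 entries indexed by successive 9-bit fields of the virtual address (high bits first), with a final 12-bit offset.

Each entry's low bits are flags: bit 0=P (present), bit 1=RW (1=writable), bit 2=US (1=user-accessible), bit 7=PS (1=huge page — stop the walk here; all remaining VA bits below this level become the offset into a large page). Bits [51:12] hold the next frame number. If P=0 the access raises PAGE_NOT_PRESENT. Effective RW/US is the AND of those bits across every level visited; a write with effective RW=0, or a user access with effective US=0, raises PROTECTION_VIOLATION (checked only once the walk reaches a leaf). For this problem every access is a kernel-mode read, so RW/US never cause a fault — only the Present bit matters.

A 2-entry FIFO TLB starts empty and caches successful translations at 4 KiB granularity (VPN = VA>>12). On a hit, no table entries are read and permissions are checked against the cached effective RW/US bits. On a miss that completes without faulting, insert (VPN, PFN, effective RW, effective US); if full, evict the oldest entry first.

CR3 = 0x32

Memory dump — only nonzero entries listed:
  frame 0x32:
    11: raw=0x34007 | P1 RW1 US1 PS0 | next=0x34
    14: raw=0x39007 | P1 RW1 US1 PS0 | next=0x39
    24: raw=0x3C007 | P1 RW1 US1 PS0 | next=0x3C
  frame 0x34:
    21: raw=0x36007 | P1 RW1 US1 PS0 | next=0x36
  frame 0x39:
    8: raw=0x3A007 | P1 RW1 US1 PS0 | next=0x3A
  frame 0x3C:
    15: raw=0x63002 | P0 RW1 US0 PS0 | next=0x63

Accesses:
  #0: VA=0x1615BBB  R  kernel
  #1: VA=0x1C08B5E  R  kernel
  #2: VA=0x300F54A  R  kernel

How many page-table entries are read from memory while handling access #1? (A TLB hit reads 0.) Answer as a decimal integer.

Walk each access:
#0 VA=0x1615BBB (r,kernel):
  L0: frame=0x32 idx=11 entry=0x34007 [P=1 RW=1 US=1 PS=0]
  L1: frame=0x34 idx=21 entry=0x36007 [P=1 RW=1 US=1 PS=0]
  ✓ 0x36BBB  — 2 lookups
#1 VA=0x1C08B5E (r,kernel):
  L0: frame=0x32 idx=14 entry=0x39007 [P=1 RW=1 US=1 PS=0]
  L1: frame=0x39 idx=8 entry=0x3A007 [P=1 RW=1 US=1 PS=0]
  ✓ 0x3AB5E  — 2 lookups
#2 VA=0x300F54A (r,kernel):
  L0: frame=0x32 idx=24 entry=0x3C007 [P=1 RW=1 US=1 PS=0]
  L1: frame=0x3C idx=15 entry=0x63002 [P=0 RW=1 US=0 PS=0]
  ✗ PAGE_NOT_PRESENT  [2 reads]

Entries read for #1: 2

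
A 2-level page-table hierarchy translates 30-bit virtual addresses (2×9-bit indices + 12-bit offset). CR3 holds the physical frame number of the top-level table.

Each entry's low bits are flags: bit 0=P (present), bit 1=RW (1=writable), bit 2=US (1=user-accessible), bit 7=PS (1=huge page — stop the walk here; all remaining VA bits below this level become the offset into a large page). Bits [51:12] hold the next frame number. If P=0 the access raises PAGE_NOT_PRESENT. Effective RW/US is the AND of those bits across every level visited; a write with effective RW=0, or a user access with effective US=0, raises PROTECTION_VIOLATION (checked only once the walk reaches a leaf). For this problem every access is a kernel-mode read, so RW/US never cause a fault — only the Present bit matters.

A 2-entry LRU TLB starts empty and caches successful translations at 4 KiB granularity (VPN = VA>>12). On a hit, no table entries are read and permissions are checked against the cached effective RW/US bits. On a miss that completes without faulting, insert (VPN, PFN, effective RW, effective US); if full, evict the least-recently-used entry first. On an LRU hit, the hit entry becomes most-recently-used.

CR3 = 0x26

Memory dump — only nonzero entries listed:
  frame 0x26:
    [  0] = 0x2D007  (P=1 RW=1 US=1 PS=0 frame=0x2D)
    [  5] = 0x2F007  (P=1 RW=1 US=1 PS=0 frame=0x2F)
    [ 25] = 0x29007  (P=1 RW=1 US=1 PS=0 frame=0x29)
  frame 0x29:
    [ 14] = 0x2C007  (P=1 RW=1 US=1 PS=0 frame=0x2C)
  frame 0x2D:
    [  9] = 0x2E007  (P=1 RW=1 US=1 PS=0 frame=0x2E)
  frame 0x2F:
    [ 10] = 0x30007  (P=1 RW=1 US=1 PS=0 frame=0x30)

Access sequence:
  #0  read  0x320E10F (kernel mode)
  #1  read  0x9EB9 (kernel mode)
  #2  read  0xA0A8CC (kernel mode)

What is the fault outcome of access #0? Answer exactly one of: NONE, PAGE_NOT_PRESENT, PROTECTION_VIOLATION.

Walk each access:
#0 VA=0x320E10F (r,kernel):
  lvl0: tbl 0x26, slot 25 ⇒ 0x29007 (P1/RW1/US1/PS0)
  lvl1: tbl 0x29, slot 14 ⇒ 0x2C007 (P1/RW1/US1/PS0)
  ✓ 0x2C10F  — 2 lookups
#1 VA=0x9EB9 (r,kernel):
  lvl0: tbl 0x26, slot 0 ⇒ 0x2D007 (P1/RW1/US1/PS0)
  lvl1: tbl 0x2D, slot 9 ⇒ 0x2E007 (P1/RW1/US1/PS0)
  ✓ 0x2EEB9  — 2 lookups
#2 VA=0xA0A8CC (r,kernel):
  lvl0: tbl 0x26, slot 5 ⇒ 0x2F007 (P1/RW1/US1/PS0)
  lvl1: tbl 0x2F, slot 10 ⇒ 0x30007 (P1/RW1/US1/PS0)
  ✓ 0x308CC  — 2 lookups

Access #0 fault: NONE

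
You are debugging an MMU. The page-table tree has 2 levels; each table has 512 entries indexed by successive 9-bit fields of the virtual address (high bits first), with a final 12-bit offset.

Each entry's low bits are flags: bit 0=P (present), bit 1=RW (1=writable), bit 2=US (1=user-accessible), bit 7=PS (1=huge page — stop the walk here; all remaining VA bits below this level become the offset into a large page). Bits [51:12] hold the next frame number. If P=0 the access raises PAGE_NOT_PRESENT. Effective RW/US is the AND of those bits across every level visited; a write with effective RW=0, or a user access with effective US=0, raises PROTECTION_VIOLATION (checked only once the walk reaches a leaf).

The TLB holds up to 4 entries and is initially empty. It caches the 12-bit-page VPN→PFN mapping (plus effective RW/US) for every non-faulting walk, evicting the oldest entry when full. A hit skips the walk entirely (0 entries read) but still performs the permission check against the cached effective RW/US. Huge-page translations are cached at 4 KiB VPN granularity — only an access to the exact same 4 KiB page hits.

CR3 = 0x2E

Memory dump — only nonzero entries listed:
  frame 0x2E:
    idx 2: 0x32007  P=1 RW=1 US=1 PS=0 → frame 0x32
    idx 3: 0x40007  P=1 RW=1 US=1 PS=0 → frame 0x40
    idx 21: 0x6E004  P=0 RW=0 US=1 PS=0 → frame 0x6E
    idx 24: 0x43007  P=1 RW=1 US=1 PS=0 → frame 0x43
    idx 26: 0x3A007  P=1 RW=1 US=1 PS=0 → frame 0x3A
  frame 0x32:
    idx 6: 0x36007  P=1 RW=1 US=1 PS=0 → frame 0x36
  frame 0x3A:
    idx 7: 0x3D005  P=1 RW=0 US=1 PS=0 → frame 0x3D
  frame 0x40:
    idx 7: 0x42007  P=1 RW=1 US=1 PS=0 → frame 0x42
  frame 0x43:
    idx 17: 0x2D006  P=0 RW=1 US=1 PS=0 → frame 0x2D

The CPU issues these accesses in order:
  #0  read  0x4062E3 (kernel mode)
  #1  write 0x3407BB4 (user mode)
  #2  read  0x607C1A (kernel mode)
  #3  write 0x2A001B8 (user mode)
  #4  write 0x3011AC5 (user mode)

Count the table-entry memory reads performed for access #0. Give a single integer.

Trace:
#0 VA=0x4062E3 (r,kernel):
  L0 @0x2E[2] → 0x32007  P=1,RW=1,US=1,PS=0
  L1 @0x32[6] → 0x36007  P=1,RW=1,US=1,PS=0
  ✓ 0x362E3  — 2 lookups
#1 VA=0x3407BB4 (w,user):
  L0 @0x2E[26] → 0x3A007  P=1,RW=1,US=1,PS=0
  L1 @0x3A[7] → 0x3D005  P=1,RW=0,US=1,PS=0
  ✗ PROTECTION_VIOLATION  [2 reads]
#2 VA=0x607C1A (r,kernel):
  L0 @0x2E[3] → 0x40007  P=1,RW=1,US=1,PS=0
  L1 @0x40[7] → 0x42007  P=1,RW=1,US=1,PS=0
  ✓ 0x42C1A  — 2 lookups
#3 VA=0x2A001B8 (w,user):
  L0 @0x2E[21] → 0x6E004  P=0,RW=0,US=1,PS=0
  ✗ PAGE_NOT_PRESENT  [1 reads]
#4 VA=0x3011AC5 (w,user):
  L0 @0x2E[24] → 0x43007  P=1,RW=1,US=1,PS=0
  L1 @0x43[17] → 0x2D006  P=0,RW=1,US=1,PS=0
  ✗ PAGE_NOT_PRESENT  [2 reads]

Entries read for #0: 2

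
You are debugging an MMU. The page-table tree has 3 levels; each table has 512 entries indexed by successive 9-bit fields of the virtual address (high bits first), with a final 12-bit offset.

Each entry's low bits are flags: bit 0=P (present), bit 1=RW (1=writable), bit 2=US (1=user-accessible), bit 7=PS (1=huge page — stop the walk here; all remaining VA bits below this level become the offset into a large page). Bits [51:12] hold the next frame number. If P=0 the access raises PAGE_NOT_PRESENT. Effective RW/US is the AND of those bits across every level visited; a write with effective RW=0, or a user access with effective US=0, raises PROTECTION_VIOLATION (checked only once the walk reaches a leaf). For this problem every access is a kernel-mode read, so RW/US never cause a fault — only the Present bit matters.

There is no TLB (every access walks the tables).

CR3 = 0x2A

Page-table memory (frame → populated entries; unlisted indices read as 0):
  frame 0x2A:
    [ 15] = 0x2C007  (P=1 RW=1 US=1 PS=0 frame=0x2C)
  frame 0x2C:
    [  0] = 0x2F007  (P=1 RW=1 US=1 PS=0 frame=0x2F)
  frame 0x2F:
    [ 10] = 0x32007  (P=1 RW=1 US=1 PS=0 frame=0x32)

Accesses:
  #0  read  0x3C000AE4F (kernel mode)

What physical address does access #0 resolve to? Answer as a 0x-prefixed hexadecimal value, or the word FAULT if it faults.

Per-access translation:
#0 VA=0x3C000AE4F (r,kernel):
  [0] read 0x2A idx=15: raw=0x2C007 flags P=1 W=1 U=1 S=0
  [1] read 0x2C idx=0: raw=0x2F007 flags P=1 W=1 U=1 S=0
  [2] read 0x2F idx=10: raw=0x32007 flags P=1 W=1 U=1 S=0
  → PA=0x32E4F  (3 entries read)

Access #0 PA: 0x32E4F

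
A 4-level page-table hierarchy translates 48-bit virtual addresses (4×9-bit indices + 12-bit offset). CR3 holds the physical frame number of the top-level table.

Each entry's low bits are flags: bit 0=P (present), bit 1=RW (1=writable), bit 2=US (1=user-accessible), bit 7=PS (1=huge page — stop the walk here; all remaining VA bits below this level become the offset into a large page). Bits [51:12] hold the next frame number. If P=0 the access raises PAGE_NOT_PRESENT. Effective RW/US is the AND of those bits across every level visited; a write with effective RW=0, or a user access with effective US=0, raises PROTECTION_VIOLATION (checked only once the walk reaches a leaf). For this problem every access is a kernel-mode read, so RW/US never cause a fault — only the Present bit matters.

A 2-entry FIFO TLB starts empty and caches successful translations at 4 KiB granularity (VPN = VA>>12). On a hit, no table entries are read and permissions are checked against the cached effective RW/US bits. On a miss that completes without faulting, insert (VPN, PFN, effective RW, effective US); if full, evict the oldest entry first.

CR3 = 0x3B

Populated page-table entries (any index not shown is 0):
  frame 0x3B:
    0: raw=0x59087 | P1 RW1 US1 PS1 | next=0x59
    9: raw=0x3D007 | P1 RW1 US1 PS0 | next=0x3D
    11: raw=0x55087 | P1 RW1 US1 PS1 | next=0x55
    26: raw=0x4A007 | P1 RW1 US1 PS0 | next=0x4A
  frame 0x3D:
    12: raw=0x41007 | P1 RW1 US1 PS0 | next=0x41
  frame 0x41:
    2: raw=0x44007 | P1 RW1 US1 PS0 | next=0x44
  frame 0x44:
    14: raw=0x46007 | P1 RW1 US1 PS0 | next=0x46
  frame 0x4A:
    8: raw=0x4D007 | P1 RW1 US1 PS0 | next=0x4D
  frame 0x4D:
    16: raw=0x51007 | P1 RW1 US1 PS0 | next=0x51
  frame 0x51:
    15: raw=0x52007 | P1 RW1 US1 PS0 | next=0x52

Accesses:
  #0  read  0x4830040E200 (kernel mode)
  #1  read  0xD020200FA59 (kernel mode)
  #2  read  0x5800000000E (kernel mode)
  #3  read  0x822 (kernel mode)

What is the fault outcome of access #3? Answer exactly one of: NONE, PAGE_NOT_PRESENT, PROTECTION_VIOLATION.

Walk each access:
#0 VA=0x4830040E200 (r,kernel):
  L0 @0x3B[9] → 0x3D007  P=1,RW=1,US=1,PS=0
  L1 @0x3D[12] → 0x41007  P=1,RW=1,US=1,PS=0
  L2 @0x41[2] → 0x44007  P=1,RW=1,US=1,PS=0
  L3 @0x44[14] → 0x46007  P=1,RW=1,US=1,PS=0
  ⇒ phys 0x46200  [4 reads]
#1 VA=0xD020200FA59 (r,kernel):
  L0 @0x3B[26] → 0x4A007  P=1,RW=1,US=1,PS=0
  L1 @0x4A[8] → 0x4D007  P=1,RW=1,US=1,PS=0
  L2 @0x4D[16] → 0x51007  P=1,RW=1,US=1,PS=0
  L3 @0x51[15] → 0x52007  P=1,RW=1,US=1,PS=0
  ⇒ phys 0x52A59  [4 reads]
#2 VA=0x5800000000E (r,kernel):
  L0 @0x3B[11] → 0x55087  P=1,RW=1,US=1,PS=1
  ⇒ phys 0x5500E (huge @L0)  [1 reads]
#3 VA=0x822 (r,kernel):
  L0 @0x3B[0] → 0x59087  P=1,RW=1,US=1,PS=1
  ⇒ phys 0x59822 (huge @L0)  [1 reads]

Access #3 fault: NONE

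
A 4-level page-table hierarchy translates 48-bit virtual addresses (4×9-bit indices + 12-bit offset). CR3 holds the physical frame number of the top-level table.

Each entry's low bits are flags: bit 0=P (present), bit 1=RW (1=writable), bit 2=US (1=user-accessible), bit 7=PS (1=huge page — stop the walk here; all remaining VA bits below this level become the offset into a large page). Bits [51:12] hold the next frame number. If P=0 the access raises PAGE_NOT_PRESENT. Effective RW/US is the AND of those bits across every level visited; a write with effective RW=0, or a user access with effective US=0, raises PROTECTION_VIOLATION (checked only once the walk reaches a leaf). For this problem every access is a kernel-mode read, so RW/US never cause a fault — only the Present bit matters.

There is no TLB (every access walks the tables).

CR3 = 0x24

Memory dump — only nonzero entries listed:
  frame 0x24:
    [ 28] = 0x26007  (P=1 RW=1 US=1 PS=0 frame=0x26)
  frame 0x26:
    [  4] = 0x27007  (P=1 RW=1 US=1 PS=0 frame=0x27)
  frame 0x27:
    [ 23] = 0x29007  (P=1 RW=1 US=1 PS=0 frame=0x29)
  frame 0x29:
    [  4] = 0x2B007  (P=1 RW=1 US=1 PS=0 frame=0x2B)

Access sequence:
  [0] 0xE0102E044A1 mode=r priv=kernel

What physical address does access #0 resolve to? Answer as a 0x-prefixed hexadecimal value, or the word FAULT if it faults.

Trace:
#0 VA=0xE0102E044A1 (r,kernel):
  lvl0: tbl 0x24, slot 28 ⇒ 0x26007 (P1/RW1/US1/PS0)
  lvl1: tbl 0x26, slot 4 ⇒ 0x27007 (P1/RW1/US1/PS0)
  lvl2: tbl 0x27, slot 23 ⇒ 0x29007 (P1/RW1/US1/PS0)
  lvl3: tbl 0x29, slot 4 ⇒ 0x2B007 (P1/RW1/US1/PS0)
  ✓ 0x2B4A1  — 4 lookups

Access #0 PA: 0x2B4A1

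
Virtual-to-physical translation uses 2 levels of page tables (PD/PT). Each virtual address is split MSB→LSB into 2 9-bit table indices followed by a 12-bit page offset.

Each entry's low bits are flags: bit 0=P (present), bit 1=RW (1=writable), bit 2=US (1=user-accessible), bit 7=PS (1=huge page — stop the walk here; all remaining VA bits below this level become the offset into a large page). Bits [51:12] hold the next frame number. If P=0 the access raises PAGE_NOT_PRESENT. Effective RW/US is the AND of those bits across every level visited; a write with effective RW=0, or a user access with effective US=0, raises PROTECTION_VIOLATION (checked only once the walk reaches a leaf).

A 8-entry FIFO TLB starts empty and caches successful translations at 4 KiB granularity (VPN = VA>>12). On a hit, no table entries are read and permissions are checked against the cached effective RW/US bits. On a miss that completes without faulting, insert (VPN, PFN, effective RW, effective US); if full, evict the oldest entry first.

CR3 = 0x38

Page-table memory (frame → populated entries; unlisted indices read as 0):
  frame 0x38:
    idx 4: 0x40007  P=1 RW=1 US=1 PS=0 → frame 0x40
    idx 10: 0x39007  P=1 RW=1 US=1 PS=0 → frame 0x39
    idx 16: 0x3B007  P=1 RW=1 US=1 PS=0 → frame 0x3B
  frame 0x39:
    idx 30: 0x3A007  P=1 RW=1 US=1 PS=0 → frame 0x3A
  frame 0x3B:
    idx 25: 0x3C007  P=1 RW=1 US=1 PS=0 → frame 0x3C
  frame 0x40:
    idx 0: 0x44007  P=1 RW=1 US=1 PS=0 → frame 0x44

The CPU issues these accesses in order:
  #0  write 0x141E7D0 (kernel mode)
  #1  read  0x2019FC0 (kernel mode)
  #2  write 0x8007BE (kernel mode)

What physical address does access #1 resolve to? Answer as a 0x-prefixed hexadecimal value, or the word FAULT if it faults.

Trace:
#0 VA=0x141E7D0 (w,kernel):
  lvl0: tbl 0x38, slot 10 ⇒ 0x39007 (P1/RW1/US1/PS0)
  lvl1: tbl 0x39, slot 30 ⇒ 0x3A007 (P1/RW1/US1/PS0)
  ⇒ phys 0x3A7D0  [2 reads]
#1 VA=0x2019FC0 (r,kernel):
  lvl0: tbl 0x38, slot 16 ⇒ 0x3B007 (P1/RW1/US1/PS0)
  lvl1: tbl 0x3B, slot 25 ⇒ 0x3C007 (P1/RW1/US1/PS0)
  ⇒ phys 0x3CFC0  [2 reads]
#2 VA=0x8007BE (w,kernel):
  lvl0: tbl 0x38, slot 4 ⇒ 0x40007 (P1/RW1/US1/PS0)
  lvl1: tbl 0x40, slot 0 ⇒ 0x44007 (P1/RW1/US1/PS0)
  ⇒ phys 0x447BE  [2 reads]

Access #1 PA: 0x3CFC0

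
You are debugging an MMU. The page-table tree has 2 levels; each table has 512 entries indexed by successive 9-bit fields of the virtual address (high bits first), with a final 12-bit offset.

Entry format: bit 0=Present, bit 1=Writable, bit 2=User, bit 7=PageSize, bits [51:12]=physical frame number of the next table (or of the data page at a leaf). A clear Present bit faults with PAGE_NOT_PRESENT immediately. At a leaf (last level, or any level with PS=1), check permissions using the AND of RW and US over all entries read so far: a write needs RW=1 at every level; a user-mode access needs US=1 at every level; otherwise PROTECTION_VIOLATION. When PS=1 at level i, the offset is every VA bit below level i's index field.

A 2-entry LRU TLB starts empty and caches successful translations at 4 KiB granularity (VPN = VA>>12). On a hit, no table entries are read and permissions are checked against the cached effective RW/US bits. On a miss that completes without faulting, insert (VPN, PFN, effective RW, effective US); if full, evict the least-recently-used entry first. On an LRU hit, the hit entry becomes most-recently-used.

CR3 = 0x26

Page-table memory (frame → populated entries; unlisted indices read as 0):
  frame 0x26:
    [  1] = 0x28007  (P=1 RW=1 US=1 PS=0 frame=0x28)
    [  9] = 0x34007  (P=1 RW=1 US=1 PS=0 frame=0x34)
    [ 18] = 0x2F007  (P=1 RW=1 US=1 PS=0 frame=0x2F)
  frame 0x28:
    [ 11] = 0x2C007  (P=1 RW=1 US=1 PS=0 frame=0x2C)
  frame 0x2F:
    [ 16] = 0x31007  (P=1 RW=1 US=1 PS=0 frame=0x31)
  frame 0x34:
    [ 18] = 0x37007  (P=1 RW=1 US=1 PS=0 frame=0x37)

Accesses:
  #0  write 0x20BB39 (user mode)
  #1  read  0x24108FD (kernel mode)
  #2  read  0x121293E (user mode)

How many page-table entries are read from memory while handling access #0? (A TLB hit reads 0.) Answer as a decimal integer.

Walk each access:
#0 VA=0x20BB39 (w,user):
  L0: frame=0x26 idx=1 entry=0x28007 [P=1 RW=1 US=1 PS=0]
  L1: frame=0x28 idx=11 entry=0x2C007 [P=1 RW=1 US=1 PS=0]
  → PA=0x2CB39  (2 entries read)
#1 VA=0x24108FD (r,kernel):
  L0: frame=0x26 idx=18 entry=0x2F007 [P=1 RW=1 US=1 PS=0]
  L1: frame=0x2F idx=16 entry=0x31007 [P=1 RW=1 US=1 PS=0]
  → PA=0x318FD  (2 entries read)
#2 VA=0x121293E (r,user):
  L0: frame=0x26 idx=9 entry=0x34007 [P=1 RW=1 US=1 PS=0]
  L1: frame=0x34 idx=18 entry=0x37007 [P=1 RW=1 US=1 PS=0]
  → PA=0x3793E  (2 entries read)

Entries read for #0: 2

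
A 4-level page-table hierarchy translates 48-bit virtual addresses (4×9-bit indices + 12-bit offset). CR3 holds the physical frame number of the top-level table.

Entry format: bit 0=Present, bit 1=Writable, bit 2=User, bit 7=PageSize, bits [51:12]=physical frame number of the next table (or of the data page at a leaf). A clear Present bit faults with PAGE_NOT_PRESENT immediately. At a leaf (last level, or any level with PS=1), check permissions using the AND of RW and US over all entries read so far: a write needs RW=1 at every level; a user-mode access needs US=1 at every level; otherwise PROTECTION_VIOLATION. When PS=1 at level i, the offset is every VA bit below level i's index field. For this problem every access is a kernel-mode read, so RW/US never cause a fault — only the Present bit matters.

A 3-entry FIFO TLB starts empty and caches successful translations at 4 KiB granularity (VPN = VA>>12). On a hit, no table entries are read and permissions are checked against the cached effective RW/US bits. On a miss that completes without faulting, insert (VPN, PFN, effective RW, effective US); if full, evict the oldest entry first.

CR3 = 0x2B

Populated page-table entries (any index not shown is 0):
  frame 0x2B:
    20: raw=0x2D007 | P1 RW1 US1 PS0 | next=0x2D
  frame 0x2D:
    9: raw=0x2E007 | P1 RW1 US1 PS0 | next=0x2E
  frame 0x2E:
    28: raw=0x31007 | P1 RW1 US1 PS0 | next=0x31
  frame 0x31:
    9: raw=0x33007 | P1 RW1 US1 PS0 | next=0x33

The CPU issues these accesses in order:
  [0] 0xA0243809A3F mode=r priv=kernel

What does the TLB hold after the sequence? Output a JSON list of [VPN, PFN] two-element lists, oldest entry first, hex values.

Walk each access:
#0 VA=0xA0243809A3F (r,kernel):
  L0 @0x2B[20] → 0x2D007  P=1,RW=1,US=1,PS=0
  L1 @0x2D[9] → 0x2E007  P=1,RW=1,US=1,PS=0
  L2 @0x2E[28] → 0x31007  P=1,RW=1,US=1,PS=0
  L3 @0x31[9] → 0x33007  P=1,RW=1,US=1,PS=0
  ⇒ phys 0x33A3F  [4 reads]

TLB: [["0xA0243809", "0x33"]]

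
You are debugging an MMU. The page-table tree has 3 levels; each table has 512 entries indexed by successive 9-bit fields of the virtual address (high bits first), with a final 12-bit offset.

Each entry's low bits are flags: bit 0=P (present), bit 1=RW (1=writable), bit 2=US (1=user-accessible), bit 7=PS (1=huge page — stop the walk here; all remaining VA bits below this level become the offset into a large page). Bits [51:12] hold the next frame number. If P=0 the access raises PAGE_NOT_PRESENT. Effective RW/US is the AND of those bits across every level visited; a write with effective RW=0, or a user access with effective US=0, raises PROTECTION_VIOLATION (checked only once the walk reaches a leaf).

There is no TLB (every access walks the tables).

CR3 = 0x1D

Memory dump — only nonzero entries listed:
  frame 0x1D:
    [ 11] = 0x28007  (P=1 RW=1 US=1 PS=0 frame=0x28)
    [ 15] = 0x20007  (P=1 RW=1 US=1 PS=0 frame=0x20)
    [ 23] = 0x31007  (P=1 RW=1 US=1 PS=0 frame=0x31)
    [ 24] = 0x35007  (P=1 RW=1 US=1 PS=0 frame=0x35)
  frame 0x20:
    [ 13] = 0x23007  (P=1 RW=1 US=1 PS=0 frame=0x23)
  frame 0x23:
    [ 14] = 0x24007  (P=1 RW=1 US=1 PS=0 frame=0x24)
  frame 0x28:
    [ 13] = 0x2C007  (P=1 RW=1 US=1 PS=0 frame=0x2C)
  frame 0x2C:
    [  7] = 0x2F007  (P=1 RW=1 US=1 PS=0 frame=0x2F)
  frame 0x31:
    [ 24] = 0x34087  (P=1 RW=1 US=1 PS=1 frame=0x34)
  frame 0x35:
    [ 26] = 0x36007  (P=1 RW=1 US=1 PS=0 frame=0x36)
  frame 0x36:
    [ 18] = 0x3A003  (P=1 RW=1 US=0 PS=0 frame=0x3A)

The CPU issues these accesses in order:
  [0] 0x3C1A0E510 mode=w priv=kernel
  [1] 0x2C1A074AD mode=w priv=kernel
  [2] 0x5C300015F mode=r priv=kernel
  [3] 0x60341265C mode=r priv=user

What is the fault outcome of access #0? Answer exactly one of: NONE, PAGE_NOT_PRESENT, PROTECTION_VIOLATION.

Walk each access:
#0 VA=0x3C1A0E510 (w,kernel):
  L0 @0x1D[15] → 0x20007  P=1,RW=1,US=1,PS=0
  L1 @0x20[13] → 0x23007  P=1,RW=1,US=1,PS=0
  L2 @0x23[14] → 0x24007  P=1,RW=1,US=1,PS=0
  → PA=0x24510  (3 entries read)
#1 VA=0x2C1A074AD (w,kernel):
  L0 @0x1D[11] → 0x28007  P=1,RW=1,US=1,PS=0
  L1 @0x28[13] → 0x2C007  P=1,RW=1,US=1,PS=0
  L2 @0x2C[7] → 0x2F007  P=1,RW=1,US=1,PS=0
  → PA=0x2F4AD  (3 entries read)
#2 VA=0x5C300015F (r,kernel):
  L0 @0x1D[23] → 0x31007  P=1,RW=1,US=1,PS=0
  L1 @0x31[24] → 0x34087  P=1,RW=1,US=1,PS=1
  → PA=0x3415F (huge @L1)  (2 entries read)
#3 VA=0x60341265C (r,user):
  L0 @0x1D[24] → 0x35007  P=1,RW=1,US=1,PS=0
  L1 @0x35[26] → 0x36007  P=1,RW=1,US=1,PS=0
  L2 @0x36[18] → 0x3A003  P=1,RW=1,US=0,PS=0
  ⇒ fault: PROTECTION_VIOLATION  — 3 lookups

Access #0 fault: NONE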